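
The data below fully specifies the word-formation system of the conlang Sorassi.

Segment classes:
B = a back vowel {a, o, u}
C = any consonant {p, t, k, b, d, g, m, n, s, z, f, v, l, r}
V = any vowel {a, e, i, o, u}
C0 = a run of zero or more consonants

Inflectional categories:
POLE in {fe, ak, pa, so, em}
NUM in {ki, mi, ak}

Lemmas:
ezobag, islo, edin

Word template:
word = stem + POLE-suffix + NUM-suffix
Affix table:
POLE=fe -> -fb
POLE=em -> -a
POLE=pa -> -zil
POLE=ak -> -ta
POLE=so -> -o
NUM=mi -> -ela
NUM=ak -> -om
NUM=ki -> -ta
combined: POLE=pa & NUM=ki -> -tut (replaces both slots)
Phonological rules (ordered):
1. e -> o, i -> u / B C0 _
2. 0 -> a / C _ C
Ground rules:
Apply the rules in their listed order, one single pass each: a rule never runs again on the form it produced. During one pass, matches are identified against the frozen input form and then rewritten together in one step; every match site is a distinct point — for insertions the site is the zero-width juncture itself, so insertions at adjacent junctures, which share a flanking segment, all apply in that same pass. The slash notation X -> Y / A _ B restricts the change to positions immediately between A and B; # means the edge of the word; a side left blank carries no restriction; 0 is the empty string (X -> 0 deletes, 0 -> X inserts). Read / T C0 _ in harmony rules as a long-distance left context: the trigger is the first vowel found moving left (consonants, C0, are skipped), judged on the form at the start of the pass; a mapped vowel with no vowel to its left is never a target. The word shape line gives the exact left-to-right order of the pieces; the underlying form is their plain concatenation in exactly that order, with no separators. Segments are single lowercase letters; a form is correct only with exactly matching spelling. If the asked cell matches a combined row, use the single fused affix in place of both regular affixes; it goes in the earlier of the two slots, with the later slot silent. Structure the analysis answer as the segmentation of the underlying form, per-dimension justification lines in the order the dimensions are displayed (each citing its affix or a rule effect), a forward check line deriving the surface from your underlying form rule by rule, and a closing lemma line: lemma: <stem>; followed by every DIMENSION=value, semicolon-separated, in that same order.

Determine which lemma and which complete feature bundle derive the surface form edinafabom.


underlying: edin-fb-om
POLE=fe - signalled by the affix -fb
NUM=ak - signalled by the affix -om
check: edinfbom -> edinfbom -> edinafabom
lemma: edin; POLE=fe; NUM=ak


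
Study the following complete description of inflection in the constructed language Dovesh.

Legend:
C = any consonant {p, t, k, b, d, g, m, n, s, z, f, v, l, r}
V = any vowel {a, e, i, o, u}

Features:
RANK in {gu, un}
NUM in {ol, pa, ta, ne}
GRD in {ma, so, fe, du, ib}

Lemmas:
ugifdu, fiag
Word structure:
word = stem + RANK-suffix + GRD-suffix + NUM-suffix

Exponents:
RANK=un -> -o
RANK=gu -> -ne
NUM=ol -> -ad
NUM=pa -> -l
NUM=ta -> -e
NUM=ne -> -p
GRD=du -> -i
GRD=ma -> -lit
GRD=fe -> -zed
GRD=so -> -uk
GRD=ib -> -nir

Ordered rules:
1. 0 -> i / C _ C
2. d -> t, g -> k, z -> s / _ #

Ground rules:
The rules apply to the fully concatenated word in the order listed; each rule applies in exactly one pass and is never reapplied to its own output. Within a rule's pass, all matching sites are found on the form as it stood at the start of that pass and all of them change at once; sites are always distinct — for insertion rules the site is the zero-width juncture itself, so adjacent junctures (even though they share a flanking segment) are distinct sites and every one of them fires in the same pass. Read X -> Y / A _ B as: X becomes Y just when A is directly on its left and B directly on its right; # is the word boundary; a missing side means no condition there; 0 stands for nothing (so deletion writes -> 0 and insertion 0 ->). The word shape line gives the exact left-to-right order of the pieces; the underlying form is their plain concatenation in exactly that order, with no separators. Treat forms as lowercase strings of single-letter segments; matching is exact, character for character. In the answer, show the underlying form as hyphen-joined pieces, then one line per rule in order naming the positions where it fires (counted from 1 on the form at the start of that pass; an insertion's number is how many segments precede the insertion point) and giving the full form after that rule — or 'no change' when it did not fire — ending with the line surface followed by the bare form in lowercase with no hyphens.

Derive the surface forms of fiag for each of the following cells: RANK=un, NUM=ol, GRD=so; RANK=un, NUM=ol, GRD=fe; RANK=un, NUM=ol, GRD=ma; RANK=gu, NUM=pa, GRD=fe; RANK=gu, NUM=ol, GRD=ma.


cell RANK=un, NUM=ol, GRD=so:
underlying: fiag-o-uk-ad
1. 0 -> i / C _ C: no change
2. d -> t, g -> k, z -> s / _ #: fires at position(s) 9: fiagoukat
surface: fiagoukat

cell RANK=un, NUM=ol, GRD=fe:
underlying: fiag-o-zed-ad
1. 0 -> i / C _ C: no change
2. d -> t, g -> k, z -> s / _ #: fires at position(s) 10: fiagozedat
surface: fiagozedat

cell RANK=un, NUM=ol, GRD=ma:
underlying: fiag-o-lit-ad
1. 0 -> i / C _ C: no change
2. d -> t, g -> k, z -> s / _ #: fires at position(s) 10: fiagolitat
surface: fiagolitat

cell RANK=gu, NUM=pa, GRD=fe:
underlying: fiag-ne-zed-l
1. 0 -> i / C _ C: inserts after position(s) 4, 9: fiaginezedil
2. d -> t, g -> k, z -> s / _ #: no change
surface: fiaginezedil

cell RANK=gu, NUM=ol, GRD=ma:
underlying: fiag-ne-lit-ad
1. 0 -> i / C _ C: inserts after position(s) 4: fiaginelitad
2. d -> t, g -> k, z -> s / _ #: fires at position(s) 12: fiaginelitat
surface: fiaginelitat


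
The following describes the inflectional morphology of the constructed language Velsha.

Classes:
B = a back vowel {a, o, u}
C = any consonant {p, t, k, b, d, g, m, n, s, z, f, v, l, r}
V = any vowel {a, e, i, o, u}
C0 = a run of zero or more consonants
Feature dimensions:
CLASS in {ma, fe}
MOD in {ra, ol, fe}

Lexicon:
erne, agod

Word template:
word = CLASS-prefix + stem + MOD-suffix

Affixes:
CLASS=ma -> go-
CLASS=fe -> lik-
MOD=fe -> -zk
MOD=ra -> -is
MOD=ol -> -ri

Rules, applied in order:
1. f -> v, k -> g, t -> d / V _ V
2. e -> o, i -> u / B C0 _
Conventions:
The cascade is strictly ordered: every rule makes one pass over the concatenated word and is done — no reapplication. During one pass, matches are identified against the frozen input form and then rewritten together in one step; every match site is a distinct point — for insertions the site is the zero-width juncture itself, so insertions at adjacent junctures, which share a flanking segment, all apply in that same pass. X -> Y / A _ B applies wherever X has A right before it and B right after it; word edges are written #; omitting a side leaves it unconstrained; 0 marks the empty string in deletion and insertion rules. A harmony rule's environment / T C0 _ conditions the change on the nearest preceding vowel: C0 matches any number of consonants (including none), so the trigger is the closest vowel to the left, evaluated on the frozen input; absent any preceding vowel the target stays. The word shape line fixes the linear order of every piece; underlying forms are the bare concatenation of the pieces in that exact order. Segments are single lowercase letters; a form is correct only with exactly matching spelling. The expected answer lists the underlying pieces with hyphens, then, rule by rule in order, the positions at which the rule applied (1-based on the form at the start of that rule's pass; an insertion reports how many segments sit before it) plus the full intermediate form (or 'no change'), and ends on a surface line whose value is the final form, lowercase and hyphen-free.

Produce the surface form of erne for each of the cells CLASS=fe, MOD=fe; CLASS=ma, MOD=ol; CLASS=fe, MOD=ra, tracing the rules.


cell CLASS=fe, MOD=fe:
underlying: lik-erne-zk
1. f -> v, k -> g, t -> d / V _ V: fires at position(s) 3: ligernezk
2. e -> o, i -> u / B C0 _: no change
surface: ligernezk

cell CLASS=ma, MOD=ol:
underlying: go-erne-ri
1. f -> v, k -> g, t -> d / V _ V: no change
2. e -> o, i -> u / B C0 _: fires at position(s) 3: goorneri
surface: goorneri

cell CLASS=fe, MOD=ra:
underlying: lik-erne-is
1. f -> v, k -> g, t -> d / V _ V: fires at position(s) 3: ligerneis
2. e -> o, i -> u / B C0 _: no change
surface: ligerneis


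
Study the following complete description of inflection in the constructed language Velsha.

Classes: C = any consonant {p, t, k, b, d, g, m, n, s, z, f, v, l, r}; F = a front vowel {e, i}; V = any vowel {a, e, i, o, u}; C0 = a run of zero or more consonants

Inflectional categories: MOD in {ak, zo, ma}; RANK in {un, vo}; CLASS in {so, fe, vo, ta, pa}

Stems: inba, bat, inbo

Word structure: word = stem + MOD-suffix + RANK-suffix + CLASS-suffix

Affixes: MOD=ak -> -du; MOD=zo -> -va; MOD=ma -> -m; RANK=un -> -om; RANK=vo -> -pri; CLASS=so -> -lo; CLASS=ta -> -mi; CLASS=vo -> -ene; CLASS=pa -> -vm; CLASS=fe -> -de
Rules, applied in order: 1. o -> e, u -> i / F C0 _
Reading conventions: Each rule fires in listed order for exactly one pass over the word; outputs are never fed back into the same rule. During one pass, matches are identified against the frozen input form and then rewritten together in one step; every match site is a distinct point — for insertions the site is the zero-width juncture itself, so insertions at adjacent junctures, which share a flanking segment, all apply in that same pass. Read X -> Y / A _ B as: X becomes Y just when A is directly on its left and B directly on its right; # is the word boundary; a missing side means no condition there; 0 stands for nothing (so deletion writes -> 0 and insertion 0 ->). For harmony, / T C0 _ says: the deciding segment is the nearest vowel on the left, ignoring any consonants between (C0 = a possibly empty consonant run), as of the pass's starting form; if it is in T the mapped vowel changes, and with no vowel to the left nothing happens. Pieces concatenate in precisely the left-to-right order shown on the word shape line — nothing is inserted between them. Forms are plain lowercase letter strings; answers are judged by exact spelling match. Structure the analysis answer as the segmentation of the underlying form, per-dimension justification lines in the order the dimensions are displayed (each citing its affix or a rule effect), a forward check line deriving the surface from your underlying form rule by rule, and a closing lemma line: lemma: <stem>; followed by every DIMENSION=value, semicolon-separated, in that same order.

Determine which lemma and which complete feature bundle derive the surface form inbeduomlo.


underlying: inbo-du-om-lo
MOD=ak - signalled by the affix -du
RANK=un - signalled by the affix -om
CLASS=so - signalled by the affix -lo
check: inboduomlo -> inbeduomlo
lemma: inbo; MOD=ak; RANK=un; CLASS=so


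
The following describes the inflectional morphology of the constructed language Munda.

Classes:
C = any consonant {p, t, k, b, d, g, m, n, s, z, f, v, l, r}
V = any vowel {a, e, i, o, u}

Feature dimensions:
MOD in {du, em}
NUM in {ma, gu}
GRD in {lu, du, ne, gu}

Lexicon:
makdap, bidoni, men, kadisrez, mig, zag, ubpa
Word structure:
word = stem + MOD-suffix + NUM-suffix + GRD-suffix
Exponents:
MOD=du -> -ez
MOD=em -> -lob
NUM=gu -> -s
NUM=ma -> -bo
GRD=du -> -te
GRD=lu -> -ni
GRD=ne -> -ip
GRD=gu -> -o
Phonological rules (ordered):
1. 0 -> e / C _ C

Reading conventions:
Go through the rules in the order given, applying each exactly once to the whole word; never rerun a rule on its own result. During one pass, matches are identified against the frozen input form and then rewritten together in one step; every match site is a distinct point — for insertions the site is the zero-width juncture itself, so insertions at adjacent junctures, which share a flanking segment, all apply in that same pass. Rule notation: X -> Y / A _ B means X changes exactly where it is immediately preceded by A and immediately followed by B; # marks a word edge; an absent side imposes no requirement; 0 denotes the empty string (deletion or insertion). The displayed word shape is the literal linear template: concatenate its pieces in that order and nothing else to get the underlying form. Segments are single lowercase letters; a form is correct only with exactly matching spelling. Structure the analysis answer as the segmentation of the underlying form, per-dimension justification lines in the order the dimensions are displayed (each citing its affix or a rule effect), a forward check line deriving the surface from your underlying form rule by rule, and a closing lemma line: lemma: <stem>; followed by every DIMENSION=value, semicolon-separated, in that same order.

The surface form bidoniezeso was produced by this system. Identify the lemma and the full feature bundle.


underlying: bidoni-ez-s-o
MOD=du - signalled by the affix -ez
NUM=gu - signalled by the affix -s
GRD=gu - signalled by the affix -o
check: bidoniezso -> bidoniezeso
lemma: bidoni; MOD=du; NUM=gu; GRD=gu


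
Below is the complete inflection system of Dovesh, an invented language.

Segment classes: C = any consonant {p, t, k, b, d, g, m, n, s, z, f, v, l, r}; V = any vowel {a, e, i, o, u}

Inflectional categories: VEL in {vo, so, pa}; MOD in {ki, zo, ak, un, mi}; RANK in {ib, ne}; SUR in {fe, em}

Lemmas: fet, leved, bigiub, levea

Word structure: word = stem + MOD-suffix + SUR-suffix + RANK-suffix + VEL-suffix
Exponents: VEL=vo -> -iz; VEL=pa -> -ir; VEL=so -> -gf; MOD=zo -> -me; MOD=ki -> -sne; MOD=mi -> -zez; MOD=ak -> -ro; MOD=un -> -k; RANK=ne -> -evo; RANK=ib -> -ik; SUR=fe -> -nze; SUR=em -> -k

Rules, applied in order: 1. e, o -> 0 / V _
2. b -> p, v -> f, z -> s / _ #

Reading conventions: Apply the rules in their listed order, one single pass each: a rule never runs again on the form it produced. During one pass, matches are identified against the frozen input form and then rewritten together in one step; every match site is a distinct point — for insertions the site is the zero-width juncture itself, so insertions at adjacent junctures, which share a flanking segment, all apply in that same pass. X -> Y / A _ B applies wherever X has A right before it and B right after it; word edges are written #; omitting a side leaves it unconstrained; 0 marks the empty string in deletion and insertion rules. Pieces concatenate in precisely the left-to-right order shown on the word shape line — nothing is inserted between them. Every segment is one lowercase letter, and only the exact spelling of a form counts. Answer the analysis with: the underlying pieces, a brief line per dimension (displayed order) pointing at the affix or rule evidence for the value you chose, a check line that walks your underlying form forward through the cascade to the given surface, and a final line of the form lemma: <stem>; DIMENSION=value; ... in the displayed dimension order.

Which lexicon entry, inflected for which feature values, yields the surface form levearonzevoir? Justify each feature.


underlying: levea-ro-nze-evo-ir
VEL=pa - signalled by the affix -ir
MOD=ak - signalled by the affix -ro
RANK=ne - signalled by the affix -evo
SUR=fe - signalled by the affix -nze
check: levearonzeevoir -> levearonzevoir -> levearonzevoir
lemma: levea; VEL=pa; MOD=ak; RANK=ne; SUR=fe


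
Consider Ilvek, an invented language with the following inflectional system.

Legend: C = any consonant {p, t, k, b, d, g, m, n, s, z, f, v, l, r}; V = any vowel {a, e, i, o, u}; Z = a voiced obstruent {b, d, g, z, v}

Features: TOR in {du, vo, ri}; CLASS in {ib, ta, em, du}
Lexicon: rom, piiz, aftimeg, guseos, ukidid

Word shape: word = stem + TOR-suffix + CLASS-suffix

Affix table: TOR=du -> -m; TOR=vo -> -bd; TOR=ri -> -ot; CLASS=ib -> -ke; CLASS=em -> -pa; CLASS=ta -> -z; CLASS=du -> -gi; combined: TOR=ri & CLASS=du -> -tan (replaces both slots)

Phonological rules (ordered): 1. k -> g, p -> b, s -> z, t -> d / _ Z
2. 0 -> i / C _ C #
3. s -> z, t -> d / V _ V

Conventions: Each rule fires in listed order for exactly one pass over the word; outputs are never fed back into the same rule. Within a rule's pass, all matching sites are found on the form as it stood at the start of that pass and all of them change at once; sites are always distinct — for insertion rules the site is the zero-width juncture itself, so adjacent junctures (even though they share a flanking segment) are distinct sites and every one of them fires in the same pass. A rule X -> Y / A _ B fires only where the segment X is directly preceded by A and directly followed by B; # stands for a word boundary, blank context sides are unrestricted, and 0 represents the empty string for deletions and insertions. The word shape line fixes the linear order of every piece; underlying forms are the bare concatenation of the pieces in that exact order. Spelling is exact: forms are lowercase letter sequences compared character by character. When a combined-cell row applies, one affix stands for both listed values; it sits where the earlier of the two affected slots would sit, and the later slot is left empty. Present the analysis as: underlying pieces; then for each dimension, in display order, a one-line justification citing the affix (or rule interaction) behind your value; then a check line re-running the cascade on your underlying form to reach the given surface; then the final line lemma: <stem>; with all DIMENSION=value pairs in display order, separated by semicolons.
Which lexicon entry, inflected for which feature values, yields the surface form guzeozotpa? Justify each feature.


underlying: guseos-ot-pa
TOR=ri - signalled by the affix -ot
CLASS=em - signalled by the affix -pa
check: guseosotpa -> guseosotpa -> guseosotpa -> guzeozotpa
lemma: guseos; TOR=ri; CLASS=em


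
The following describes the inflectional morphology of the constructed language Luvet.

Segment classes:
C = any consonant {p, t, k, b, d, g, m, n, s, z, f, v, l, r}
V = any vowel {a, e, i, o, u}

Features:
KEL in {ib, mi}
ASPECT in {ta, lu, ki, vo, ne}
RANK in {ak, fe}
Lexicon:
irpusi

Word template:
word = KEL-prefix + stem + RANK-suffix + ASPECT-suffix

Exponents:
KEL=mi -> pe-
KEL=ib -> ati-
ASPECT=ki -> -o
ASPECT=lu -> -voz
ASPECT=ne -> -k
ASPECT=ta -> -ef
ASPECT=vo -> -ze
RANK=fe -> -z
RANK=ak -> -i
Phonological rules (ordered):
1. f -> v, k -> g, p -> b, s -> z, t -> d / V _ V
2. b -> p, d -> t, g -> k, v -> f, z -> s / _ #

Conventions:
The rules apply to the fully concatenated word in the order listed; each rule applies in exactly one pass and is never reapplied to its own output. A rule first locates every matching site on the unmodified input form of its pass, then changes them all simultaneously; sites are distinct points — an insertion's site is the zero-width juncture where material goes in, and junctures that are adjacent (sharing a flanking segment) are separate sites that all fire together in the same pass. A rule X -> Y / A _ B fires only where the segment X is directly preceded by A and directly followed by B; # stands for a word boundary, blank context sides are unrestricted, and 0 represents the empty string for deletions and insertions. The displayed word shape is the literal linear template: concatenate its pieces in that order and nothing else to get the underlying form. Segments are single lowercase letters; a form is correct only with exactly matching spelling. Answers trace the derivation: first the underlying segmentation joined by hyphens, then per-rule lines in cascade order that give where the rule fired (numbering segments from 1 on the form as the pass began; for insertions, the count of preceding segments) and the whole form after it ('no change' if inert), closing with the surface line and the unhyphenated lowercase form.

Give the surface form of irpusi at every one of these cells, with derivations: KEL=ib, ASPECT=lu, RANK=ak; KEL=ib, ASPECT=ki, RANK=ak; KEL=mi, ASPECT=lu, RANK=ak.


cell KEL=ib, ASPECT=lu, RANK=ak:
underlying: ati-irpusi-i-voz
1. f -> v, k -> g, p -> b, s -> z, t -> d / V _ V: fires at position(s) 2, 8: adiirpuziivoz
2. b -> p, d -> t, g -> k, v -> f, z -> s / _ #: fires at position(s) 13: adiirpuziivos
surface: adiirpuziivos

cell KEL=ib, ASPECT=ki, RANK=ak:
underlying: ati-irpusi-i-o
1. f -> v, k -> g, p -> b, s -> z, t -> d / V _ V: fires at position(s) 2, 8: adiirpuziio
2. b -> p, d -> t, g -> k, v -> f, z -> s / _ #: no change
surface: adiirpuziio

cell KEL=mi, ASPECT=lu, RANK=ak:
underlying: pe-irpusi-i-voz
1. f -> v, k -> g, p -> b, s -> z, t -> d / V _ V: fires at position(s) 7: peirpuziivoz
2. b -> p, d -> t, g -> k, v -> f, z -> s / _ #: fires at position(s) 12: peirpuziivos
surface: peirpuziivos


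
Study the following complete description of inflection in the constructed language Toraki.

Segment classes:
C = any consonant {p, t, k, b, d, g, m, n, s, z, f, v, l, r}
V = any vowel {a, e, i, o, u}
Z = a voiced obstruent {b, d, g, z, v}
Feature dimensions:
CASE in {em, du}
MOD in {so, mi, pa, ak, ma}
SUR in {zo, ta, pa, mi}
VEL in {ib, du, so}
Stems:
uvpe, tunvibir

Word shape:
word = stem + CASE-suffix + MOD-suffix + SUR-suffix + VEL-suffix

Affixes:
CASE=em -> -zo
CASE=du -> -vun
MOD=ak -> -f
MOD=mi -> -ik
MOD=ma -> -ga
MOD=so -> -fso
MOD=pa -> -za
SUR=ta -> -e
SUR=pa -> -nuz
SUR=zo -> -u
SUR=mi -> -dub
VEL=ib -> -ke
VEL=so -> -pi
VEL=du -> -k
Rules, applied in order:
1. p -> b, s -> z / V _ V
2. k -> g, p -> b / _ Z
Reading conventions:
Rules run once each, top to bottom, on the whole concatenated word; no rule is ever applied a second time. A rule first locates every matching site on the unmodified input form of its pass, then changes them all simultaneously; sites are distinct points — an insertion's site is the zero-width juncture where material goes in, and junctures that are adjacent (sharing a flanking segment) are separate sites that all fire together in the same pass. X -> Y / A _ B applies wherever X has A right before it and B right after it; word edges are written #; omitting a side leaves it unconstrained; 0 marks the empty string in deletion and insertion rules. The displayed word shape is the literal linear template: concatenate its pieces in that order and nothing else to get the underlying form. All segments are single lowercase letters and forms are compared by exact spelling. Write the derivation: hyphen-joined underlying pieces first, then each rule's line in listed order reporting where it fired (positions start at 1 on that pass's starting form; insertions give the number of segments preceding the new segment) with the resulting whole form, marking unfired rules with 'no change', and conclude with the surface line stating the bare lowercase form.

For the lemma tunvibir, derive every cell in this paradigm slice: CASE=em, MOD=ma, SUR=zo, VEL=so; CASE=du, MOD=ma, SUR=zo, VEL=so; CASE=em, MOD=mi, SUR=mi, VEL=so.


cell CASE=em, MOD=ma, SUR=zo, VEL=so:
underlying: tunvibir-zo-ga-u-pi
1. p -> b, s -> z / V _ V: fires at position(s) 14: tunvibirzogaubi
2. k -> g, p -> b / _ Z: no change
surface: tunvibirzogaubi

cell CASE=du, MOD=ma, SUR=zo, VEL=so:
underlying: tunvibir-vun-ga-u-pi
1. p -> b, s -> z / V _ V: fires at position(s) 15: tunvibirvungaubi
2. k -> g, p -> b / _ Z: no change
surface: tunvibirvungaubi

cell CASE=em, MOD=mi, SUR=mi, VEL=so:
underlying: tunvibir-zo-ik-dub-pi
1. p -> b, s -> z / V _ V: no change
2. k -> g, p -> b / _ Z: fires at position(s) 12: tunvibirzoigdubpi
surface: tunvibirzoigdubpi


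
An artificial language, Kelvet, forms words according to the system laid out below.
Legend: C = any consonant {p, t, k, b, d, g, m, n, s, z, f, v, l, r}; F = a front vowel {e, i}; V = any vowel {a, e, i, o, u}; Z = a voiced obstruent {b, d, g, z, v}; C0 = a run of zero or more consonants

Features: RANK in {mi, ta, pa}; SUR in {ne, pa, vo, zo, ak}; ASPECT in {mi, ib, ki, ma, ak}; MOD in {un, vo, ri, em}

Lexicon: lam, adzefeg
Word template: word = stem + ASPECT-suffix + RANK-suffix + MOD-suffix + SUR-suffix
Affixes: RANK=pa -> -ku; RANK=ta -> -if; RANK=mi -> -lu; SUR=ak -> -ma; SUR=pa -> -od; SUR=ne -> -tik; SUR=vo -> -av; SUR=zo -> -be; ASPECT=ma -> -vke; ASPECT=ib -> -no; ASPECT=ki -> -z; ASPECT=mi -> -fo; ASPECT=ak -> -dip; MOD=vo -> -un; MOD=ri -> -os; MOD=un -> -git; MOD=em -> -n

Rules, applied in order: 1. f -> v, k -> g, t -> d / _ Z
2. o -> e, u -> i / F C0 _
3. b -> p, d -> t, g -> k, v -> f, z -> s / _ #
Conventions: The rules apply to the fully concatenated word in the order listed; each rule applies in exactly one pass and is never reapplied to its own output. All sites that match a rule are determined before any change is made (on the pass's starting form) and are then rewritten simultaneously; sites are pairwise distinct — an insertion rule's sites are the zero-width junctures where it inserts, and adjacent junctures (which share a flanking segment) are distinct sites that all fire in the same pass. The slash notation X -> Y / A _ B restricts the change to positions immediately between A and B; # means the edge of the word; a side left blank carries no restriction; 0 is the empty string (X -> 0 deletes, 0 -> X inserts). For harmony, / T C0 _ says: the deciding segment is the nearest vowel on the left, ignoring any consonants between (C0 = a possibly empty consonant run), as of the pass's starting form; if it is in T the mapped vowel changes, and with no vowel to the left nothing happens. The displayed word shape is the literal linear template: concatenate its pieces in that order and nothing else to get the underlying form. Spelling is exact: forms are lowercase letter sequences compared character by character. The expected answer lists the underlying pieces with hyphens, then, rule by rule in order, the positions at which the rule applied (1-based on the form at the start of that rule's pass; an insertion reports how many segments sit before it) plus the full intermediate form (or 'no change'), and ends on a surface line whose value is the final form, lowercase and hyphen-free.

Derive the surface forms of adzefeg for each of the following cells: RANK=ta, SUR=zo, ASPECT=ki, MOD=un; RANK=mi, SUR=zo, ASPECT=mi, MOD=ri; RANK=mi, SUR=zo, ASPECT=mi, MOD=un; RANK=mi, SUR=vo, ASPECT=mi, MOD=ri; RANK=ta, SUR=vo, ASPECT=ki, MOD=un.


cell RANK=ta, SUR=zo, ASPECT=ki, MOD=un:
underlying: adzefeg-z-if-git-be
1. f -> v, k -> g, t -> d / _ Z: fires at position(s) 10, 13: adzefegzivgidbe
2. o -> e, u -> i / F C0 _: no change
3. b -> p, d -> t, g -> k, v -> f, z -> s / _ #: no change
surface: adzefegzivgidbe

cell RANK=mi, SUR=zo, ASPECT=mi, MOD=ri:
underlying: adzefeg-fo-lu-os-be
1. f -> v, k -> g, t -> d / _ Z: no change
2. o -> e, u -> i / F C0 _: fires at position(s) 9: adzefegfeluosbe
3. b -> p, d -> t, g -> k, v -> f, z -> s / _ #: no change
surface: adzefegfeluosbe

cell RANK=mi, SUR=zo, ASPECT=mi, MOD=un:
underlying: adzefeg-fo-lu-git-be
1. f -> v, k -> g, t -> d / _ Z: fires at position(s) 14: adzefegfolugidbe
2. o -> e, u -> i / F C0 _: fires at position(s) 9: adzefegfelugidbe
3. b -> p, d -> t, g -> k, v -> f, z -> s / _ #: no change
surface: adzefegfelugidbe

cell RANK=mi, SUR=vo, ASPECT=mi, MOD=ri:
underlying: adzefeg-fo-lu-os-av
1. f -> v, k -> g, t -> d / _ Z: no change
2. o -> e, u -> i / F C0 _: fires at position(s) 9: adzefegfeluosav
3. b -> p, d -> t, g -> k, v -> f, z -> s / _ #: fires at position(s) 15: adzefegfeluosaf
surface: adzefegfeluosaf

cell RANK=ta, SUR=vo, ASPECT=ki, MOD=un:
underlying: adzefeg-z-if-git-av
1. f -> v, k -> g, t -> d / _ Z: fires at position(s) 10: adzefegzivgitav
2. o -> e, u -> i / F C0 _: no change
3. b -> p, d -> t, g -> k, v -> f, z -> s / _ #: fires at position(s) 15: adzefegzivgitaf
surface: adzefegzivgitaf


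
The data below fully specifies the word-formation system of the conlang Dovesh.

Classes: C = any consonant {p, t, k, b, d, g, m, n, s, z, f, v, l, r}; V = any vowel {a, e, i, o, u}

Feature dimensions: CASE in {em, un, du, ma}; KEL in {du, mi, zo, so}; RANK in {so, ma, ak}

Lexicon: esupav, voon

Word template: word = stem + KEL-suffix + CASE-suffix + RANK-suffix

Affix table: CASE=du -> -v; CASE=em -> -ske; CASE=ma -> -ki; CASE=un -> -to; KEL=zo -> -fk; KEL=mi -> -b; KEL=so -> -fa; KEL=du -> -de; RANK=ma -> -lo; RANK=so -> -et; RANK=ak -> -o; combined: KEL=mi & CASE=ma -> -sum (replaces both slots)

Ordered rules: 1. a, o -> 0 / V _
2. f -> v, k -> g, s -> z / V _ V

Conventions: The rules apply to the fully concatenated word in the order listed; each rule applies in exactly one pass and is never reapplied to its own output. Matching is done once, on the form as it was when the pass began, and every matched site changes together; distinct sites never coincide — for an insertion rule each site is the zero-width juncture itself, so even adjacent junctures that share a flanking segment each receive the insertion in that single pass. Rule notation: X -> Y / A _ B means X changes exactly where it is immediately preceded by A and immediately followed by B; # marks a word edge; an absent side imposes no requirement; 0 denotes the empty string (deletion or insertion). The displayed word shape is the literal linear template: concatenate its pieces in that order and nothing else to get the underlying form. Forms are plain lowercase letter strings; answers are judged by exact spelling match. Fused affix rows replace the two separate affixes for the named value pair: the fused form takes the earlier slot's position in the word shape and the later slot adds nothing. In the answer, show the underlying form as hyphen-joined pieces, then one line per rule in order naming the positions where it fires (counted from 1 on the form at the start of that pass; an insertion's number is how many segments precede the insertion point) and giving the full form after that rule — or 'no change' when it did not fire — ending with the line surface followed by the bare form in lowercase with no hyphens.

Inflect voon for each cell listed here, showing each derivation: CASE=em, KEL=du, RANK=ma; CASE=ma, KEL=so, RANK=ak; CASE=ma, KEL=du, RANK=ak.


cell CASE=em, KEL=du, RANK=ma:
underlying: voon-de-ske-lo
1. a, o -> 0 / V _: fires at position(s) 3: vondeskelo
2. f -> v, k -> g, s -> z / V _ V: no change
surface: vondeskelo

cell CASE=ma, KEL=so, RANK=ak:
underlying: voon-fa-ki-o
1. a, o -> 0 / V _: fires at position(s) 3, 9: vonfaki
2. f -> v, k -> g, s -> z / V _ V: fires at position(s) 6: vonfagi
surface: vonfagi

cell CASE=ma, KEL=du, RANK=ak:
underlying: voon-de-ki-o
1. a, o -> 0 / V _: fires at position(s) 3, 9: vondeki
2. f -> v, k -> g, s -> z / V _ V: fires at position(s) 6: vondegi
surface: vondegi


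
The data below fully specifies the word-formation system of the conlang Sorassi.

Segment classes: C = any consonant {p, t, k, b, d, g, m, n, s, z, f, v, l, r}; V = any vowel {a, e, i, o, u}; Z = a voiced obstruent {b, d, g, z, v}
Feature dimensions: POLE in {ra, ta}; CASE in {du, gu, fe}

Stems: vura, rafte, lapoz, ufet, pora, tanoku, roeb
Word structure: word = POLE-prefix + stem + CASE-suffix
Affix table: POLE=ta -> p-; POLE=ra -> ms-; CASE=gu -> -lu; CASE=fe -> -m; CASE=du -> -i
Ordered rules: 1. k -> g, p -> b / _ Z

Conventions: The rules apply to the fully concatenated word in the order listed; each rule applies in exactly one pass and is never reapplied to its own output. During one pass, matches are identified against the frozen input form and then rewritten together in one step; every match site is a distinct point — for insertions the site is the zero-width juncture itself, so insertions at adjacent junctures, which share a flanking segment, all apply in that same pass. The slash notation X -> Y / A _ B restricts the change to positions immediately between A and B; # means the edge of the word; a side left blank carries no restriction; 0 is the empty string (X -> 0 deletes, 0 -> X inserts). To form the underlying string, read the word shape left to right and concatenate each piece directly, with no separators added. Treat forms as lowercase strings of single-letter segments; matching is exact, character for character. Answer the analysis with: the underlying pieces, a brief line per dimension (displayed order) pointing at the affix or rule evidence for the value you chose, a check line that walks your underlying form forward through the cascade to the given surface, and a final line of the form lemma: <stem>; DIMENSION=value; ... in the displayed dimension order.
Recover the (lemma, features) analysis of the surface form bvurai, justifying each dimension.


underlying: p-vura-i
POLE=ta - signalled by the affix p-
CASE=du - signalled by the affix -i
check: pvurai -> bvurai
lemma: vura; POLE=ta; CASE=du


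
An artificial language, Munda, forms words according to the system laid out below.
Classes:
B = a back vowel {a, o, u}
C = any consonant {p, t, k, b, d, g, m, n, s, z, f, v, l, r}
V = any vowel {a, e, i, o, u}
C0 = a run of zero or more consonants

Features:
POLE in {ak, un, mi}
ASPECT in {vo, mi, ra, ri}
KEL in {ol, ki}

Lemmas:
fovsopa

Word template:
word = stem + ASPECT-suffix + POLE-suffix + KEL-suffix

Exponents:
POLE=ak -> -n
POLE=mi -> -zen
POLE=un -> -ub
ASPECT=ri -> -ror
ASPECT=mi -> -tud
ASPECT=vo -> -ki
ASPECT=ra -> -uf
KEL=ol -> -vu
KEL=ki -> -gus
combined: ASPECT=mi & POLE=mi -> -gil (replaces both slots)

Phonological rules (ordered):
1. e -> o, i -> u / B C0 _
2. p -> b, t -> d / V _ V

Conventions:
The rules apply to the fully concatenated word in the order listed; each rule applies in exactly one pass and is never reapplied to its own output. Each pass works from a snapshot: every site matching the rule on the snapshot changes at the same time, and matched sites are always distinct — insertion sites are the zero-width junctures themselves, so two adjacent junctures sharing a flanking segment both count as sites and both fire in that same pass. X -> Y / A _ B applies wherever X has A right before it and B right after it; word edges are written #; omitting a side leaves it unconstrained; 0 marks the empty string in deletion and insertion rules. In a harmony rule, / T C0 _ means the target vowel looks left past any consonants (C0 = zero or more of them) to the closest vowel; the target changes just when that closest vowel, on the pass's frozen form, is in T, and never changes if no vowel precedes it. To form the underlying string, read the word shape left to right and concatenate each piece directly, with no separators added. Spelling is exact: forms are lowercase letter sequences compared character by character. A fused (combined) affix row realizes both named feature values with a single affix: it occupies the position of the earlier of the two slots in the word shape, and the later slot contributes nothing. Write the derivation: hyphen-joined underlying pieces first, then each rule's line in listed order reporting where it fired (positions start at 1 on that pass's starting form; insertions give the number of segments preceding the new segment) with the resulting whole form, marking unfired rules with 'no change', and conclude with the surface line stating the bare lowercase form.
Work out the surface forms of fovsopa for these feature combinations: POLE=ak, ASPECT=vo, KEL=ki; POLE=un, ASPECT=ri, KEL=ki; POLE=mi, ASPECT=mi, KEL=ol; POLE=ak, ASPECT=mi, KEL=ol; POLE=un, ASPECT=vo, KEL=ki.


cell POLE=ak, ASPECT=vo, KEL=ki:
underlying: fovsopa-ki-n-gus
1. e -> o, i -> u / B C0 _: fires at position(s) 9: fovsopakungus
2. p -> b, t -> d / V _ V: fires at position(s) 6: fovsobakungus
surface: fovsobakungus

cell POLE=un, ASPECT=ri, KEL=ki:
underlying: fovsopa-ror-ub-gus
1. e -> o, i -> u / B C0 _: no change
2. p -> b, t -> d / V _ V: fires at position(s) 6: fovsobarorubgus
surface: fovsobarorubgus

cell POLE=mi, ASPECT=mi, KEL=ol:
underlying: fovsopa-gil-vu
1. e -> o, i -> u / B C0 _: fires at position(s) 9: fovsopagulvu
2. p -> b, t -> d / V _ V: fires at position(s) 6: fovsobagulvu
surface: fovsobagulvu

cell POLE=ak, ASPECT=mi, KEL=ol:
underlying: fovsopa-tud-n-vu
1. e -> o, i -> u / B C0 _: no change
2. p -> b, t -> d / V _ V: fires at position(s) 6, 8: fovsobadudnvu
surface: fovsobadudnvu

cell POLE=un, ASPECT=vo, KEL=ki:
underlying: fovsopa-ki-ub-gus
1. e -> o, i -> u / B C0 _: fires at position(s) 9: fovsopakuubgus
2. p -> b, t -> d / V _ V: fires at position(s) 6: fovsobakuubgus
surface: fovsobakuubgus


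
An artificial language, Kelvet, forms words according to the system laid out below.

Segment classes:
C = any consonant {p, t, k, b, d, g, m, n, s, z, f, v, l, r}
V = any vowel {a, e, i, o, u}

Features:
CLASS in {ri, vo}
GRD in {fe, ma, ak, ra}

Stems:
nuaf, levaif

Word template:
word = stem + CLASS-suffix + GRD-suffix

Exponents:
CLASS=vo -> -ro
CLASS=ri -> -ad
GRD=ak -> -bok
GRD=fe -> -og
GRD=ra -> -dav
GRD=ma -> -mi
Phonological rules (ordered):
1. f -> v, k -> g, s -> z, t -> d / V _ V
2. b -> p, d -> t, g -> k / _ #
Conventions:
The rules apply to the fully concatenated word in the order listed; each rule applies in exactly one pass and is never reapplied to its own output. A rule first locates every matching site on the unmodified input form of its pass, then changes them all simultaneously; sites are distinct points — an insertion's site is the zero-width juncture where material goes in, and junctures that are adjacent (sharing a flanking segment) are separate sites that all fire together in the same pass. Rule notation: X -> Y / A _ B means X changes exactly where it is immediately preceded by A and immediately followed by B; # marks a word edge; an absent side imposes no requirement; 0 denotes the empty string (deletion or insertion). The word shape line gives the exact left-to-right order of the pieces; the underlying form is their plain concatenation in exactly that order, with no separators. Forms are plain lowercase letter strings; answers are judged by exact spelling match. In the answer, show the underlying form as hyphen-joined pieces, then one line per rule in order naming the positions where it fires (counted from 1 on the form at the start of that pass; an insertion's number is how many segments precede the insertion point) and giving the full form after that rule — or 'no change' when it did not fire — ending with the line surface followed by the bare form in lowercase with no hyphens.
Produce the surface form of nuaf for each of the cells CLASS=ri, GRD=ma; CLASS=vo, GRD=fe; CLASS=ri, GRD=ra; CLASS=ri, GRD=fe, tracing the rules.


cell CLASS=ri, GRD=ma:
underlying: nuaf-ad-mi
1. f -> v, k -> g, s -> z, t -> d / V _ V: fires at position(s) 4: nuavadmi
2. b -> p, d -> t, g -> k / _ #: no change
surface: nuavadmi

cell CLASS=vo, GRD=fe:
underlying: nuaf-ro-og
1. f -> v, k -> g, s -> z, t -> d / V _ V: no change
2. b -> p, d -> t, g -> k / _ #: fires at position(s) 8: nuafrook
surface: nuafrook

cell CLASS=ri, GRD=ra:
underlying: nuaf-ad-dav
1. f -> v, k -> g, s -> z, t -> d / V _ V: fires at position(s) 4: nuavaddav
2. b -> p, d -> t, g -> k / _ #: no change
surface: nuavaddav

cell CLASS=ri, GRD=fe:
underlying: nuaf-ad-og
1. f -> v, k -> g, s -> z, t -> d / V _ V: fires at position(s) 4: nuavadog
2. b -> p, d -> t, g -> k / _ #: fires at position(s) 8: nuavadok
surface: nuavadok


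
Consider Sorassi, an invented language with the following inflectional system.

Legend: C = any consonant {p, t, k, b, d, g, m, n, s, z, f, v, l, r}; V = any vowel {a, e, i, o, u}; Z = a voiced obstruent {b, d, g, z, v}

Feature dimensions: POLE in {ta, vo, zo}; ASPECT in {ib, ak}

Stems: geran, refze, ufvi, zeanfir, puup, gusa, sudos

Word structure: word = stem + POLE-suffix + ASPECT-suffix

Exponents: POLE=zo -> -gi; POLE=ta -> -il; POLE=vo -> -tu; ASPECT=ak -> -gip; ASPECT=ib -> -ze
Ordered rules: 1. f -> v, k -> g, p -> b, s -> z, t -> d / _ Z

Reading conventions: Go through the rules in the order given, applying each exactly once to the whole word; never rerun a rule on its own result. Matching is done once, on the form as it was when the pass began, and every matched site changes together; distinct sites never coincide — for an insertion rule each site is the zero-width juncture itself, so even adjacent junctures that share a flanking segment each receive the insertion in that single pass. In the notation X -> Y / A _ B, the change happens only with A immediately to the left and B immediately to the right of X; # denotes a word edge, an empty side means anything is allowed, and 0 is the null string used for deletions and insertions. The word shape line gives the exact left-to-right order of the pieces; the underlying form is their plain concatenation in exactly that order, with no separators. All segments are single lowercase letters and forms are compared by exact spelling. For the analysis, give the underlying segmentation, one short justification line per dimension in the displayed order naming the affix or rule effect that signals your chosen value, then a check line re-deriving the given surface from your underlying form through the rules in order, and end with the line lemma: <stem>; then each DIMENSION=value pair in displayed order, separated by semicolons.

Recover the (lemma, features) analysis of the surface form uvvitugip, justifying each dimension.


underlying: ufvi-tu-gip
POLE=vo - signalled by the affix -tu
ASPECT=ak - signalled by the affix -gip
check: ufvitugip -> uvvitugip
lemma: ufvi; POLE=vo; ASPECT=ak
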